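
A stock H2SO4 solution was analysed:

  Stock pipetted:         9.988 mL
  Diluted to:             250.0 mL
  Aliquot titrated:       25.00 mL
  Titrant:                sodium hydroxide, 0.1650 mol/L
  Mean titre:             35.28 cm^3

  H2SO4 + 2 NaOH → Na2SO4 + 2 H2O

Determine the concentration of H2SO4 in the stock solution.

n(NaOH) = 0.03528 × 0.1650 = 5.821 × 10^-3 mol
From the 1:2 ratio, n(H2SO4) in the aliquot = 1/2 × 5.821 × 10^-3 = 2.911 × 10^-3 mol
[H2SO4]_dilute = 2.911 × 10^-3 / 0.02500 = 0.1164 mol/L
Dilution factor = 250.0 / 9.988 = 25.03
[H2SO4]_stock = 0.1164 × 25.03 = 2.914 mol/L

2.914 mol/L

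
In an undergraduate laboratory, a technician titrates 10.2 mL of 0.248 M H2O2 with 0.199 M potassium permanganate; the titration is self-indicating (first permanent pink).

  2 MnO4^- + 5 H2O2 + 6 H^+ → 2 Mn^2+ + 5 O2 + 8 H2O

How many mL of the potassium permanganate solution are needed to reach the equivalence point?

5.08 mL

n(H2O2) = 0.0102 L × 0.248 mol/L = 2.53 × 10^-3 mol
From the 2:5 stoichiometry, n(KMnO4) = 2/5 × 2.53 × 10^-3 = 1.01 × 10^-3 mol
V(KMnO4) = 1.01 × 10^-3 mol / 0.199 mol/L = 0.00508 L = 5.08 mL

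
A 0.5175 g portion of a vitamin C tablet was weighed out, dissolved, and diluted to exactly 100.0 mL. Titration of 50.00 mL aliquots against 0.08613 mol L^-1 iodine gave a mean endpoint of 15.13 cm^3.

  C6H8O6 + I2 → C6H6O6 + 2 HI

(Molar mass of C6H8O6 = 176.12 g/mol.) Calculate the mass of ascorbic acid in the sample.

n(I2) per titration = 0.01513 × 0.08613 = 1.303 × 10^-3 mol
n(C6H8O6) in each aliquot = 1.303 × 10^-3 mol (1:1 ratio)
n(C6H8O6) in the whole flask = 1.303 × 10^-3 × 100.0/50.00 = 2.606 × 10^-3 mol
mass of C6H8O6 = 2.606 × 10^-3 × 176.12 = 0.4590 g

0.4590 g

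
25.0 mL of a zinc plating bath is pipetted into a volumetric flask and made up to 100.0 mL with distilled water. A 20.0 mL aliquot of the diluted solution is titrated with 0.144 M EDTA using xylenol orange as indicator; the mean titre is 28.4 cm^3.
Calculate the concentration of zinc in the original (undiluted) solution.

Zn^2+ + EDTA^4- → [Zn(EDTA)]^2-
n(EDTA) = 0.0284 × 0.144 = 4.09 × 10^-3 mol
n(Zn2+) in the aliquot = 4.09 × 10^-3 mol (1:1 ratio)
[Zn2+]_dilute = 4.09 × 10^-3 / 0.0200 = 0.204 mol/L
Dilution factor = 100.0 / 25.0 = 4.000
[Zn2+]_stock = 0.204 × 4.000 = 0.818 mol/L

0.818 M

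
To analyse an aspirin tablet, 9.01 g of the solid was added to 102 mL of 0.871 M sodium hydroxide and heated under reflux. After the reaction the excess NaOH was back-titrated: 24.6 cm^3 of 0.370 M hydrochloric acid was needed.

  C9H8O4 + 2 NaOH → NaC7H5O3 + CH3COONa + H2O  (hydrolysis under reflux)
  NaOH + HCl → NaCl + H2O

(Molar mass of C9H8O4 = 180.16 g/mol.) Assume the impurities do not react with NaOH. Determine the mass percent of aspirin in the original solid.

79.7 %

n(NaOH) added = 0.102 × 0.871 = 0.0888 mol
n(HCl) used in back-titration = 0.0246 × 0.370 = 9.10 × 10^-3 mol
n(NaOH) left over = 9.10 × 10^-3 mol (1:1 ratio)
n(NaOH) consumed by analyte = 0.0888 − 9.10 × 10^-3 = 0.0797 mol
From the 1:2 ratio, n(C9H8O4) = 1/2 × 0.0797 = 0.0399 mol
mass of C9H8O4 = 0.0399 × 180.16 = 7.18 g
% C9H8O4 = 7.18 / 9.01 × 100 = 79.7 %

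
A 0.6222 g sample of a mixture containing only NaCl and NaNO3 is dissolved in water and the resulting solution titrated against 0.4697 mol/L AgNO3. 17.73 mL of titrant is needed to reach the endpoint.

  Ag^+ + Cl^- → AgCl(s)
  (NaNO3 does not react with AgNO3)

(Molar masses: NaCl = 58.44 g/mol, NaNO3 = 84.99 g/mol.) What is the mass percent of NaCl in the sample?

78.22 %

n(AgNO3) = 0.01773 × 0.4697 = 8.328 × 10^-3 mol
Let x = n(NaCl), y = n(NaNO3).
Titrant: 1x = 8.328 × 10^-3;  mass: 58.44x + 84.99y = 0.6222
Solving, x = 8.328 × 10^-3 mol, y = 1.595 × 10^-3 mol
mass of NaCl = 8.328 × 10^-3 × 58.44 = 0.4867 g
% NaCl = 0.4867 / 0.6222 × 100 = 78.22 %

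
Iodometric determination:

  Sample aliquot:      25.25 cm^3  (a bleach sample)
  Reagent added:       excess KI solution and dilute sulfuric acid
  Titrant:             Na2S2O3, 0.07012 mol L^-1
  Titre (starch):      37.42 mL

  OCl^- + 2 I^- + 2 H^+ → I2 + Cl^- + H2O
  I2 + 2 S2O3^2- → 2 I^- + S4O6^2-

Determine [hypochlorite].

0.05196 mol/L

n(S2O3^2-) = 0.03742 × 0.07012 = 2.624 × 10^-3 mol
n(I2) = n(S2O3^2-)/2 = 1.312 × 10^-3 mol
n(OCl^-) in the aliquot = 1.312 × 10^-3 mol (1:1 ratio)
[OCl^-] = 1.312 × 10^-3 / 0.02525 = 0.05196 mol/L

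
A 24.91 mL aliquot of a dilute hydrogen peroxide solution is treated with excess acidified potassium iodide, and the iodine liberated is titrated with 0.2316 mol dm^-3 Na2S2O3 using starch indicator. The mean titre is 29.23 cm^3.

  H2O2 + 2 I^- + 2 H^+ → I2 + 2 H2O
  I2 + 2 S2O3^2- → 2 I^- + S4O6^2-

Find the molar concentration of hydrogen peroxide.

n(S2O3^2-) = 0.02923 × 0.2316 = 6.770 × 10^-3 mol
n(I2) = n(S2O3^2-)/2 = 3.385 × 10^-3 mol
n(H2O2) in the aliquot = 3.385 × 10^-3 mol (1:1 ratio)
[H2O2] = 3.385 × 10^-3 / 0.02491 = 0.1359 mol/L

0.1359 mol/L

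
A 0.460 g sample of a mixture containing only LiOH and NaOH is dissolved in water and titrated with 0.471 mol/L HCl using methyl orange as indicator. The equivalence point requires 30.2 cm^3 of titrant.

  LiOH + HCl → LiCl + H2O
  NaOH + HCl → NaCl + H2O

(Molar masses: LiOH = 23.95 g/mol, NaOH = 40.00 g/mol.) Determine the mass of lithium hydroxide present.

0.163 g

n(HCl) = 0.0302 × 0.471 = 0.0142 mol
Let x = n(LiOH), y = n(NaOH).
Titrant: 1x + 1y = 0.0142;  mass: 23.95x + 40.00y = 0.460
Solving, x = 6.79 × 10^-3 mol, y = 7.43 × 10^-3 mol
mass of LiOH = 6.79 × 10^-3 × 23.95 = 0.163 g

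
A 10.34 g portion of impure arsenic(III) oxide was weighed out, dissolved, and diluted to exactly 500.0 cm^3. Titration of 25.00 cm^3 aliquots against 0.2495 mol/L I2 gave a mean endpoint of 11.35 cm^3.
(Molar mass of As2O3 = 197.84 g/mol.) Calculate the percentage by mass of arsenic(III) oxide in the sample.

As2O3 + 2 I2 + 2 H2O → As2O5 + 4 HI
n(I2) per titration = 0.01135 × 0.2495 = 2.832 × 10^-3 mol
From the 1:2 ratio, n(As2O3) in each aliquot = 1/2 × 2.832 × 10^-3 = 1.416 × 10^-3 mol
n(As2O3) in the whole flask = 1.416 × 10^-3 × 500.0/25.00 = 0.02832 mol
mass of As2O3 = 0.02832 × 197.84 = 5.602 g
% As2O3 = 5.602 / 10.34 × 100 = 54.18 %

54.18 %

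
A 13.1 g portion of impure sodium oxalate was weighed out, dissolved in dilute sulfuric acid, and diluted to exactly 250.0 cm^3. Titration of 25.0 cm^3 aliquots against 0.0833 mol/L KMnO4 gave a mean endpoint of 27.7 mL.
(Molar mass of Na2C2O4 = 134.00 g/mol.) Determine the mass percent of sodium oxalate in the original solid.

2 MnO4^- + 5 C2O4^2- + 16 H^+ → 2 Mn^2+ + 10 CO2 + 8 H2O
n(KMnO4) per titration = 0.0277 × 0.0833 = 2.31 × 10^-3 mol
From the 5:2 ratio, n(Na2C2O4) in each aliquot = 5/2 × 2.31 × 10^-3 = 5.77 × 10^-3 mol
n(Na2C2O4) in the whole flask = 5.77 × 10^-3 × 250.0/25.0 = 0.0577 mol
mass of Na2C2O4 = 0.0577 × 134.00 = 7.73 g
% Na2C2O4 = 7.73 / 13.1 × 100 = 59.0 %

59.0 %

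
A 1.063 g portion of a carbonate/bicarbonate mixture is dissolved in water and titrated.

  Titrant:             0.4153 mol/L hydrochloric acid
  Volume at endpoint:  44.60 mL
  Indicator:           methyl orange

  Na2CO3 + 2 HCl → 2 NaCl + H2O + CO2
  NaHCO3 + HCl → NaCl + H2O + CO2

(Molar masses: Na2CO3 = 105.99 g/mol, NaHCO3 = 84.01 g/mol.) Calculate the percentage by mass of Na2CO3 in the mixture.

n(HCl) = 0.04460 × 0.4153 = 0.01852 mol
Let x = n(Na2CO3), y = n(NaHCO3).
Titrant: 2x + 1y = 0.01852;  mass: 105.99x + 84.01y = 1.063
Solving, x = 7.949 × 10^-3 mol, y = 2.625 × 10^-3 mol
mass of Na2CO3 = 7.949 × 10^-3 × 105.99 = 0.8425 g
% Na2CO3 = 0.8425 / 1.063 × 100 = 79.26 %

79.26 %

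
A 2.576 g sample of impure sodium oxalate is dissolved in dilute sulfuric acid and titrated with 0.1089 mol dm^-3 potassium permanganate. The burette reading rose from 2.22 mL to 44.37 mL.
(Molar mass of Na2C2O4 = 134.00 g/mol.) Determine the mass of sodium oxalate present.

2 MnO4^- + 5 C2O4^2- + 16 H^+ → 2 Mn^2+ + 10 CO2 + 8 H2O
n(KMnO4) = 0.04215 L × 0.1089 mol/L = 4.590 × 10^-3 mol
From the 5:2 ratio, n(Na2C2O4) = 5/2 × 4.590 × 10^-3 = 0.01148 mol
mass of Na2C2O4 = 0.01148 × 134.00 g/mol = 1.538 g

1.538 g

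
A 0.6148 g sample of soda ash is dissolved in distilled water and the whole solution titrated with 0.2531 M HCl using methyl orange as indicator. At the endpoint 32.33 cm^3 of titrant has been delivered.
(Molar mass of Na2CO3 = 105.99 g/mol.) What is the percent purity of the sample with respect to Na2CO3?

Na2CO3 + 2 HCl → 2 NaCl + H2O + CO2
n(HCl) = 0.03233 L × 0.2531 mol/L = 8.183 × 10^-3 mol
From the 1:2 ratio, n(Na2CO3) = 1/2 × 8.183 × 10^-3 = 4.091 × 10^-3 mol
mass of Na2CO3 = 4.091 × 10^-3 × 105.99 g/mol = 0.4336 g
% Na2CO3 = 0.4336 / 0.6148 × 100 = 70.53 %

70.53 %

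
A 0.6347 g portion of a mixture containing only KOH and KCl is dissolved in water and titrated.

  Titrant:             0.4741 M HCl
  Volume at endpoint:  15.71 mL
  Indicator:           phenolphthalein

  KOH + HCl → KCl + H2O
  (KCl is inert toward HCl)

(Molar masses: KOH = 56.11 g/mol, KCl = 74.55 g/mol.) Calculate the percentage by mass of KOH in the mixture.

65.84 %

n(HCl) = 0.01571 × 0.4741 = 7.448 × 10^-3 mol
Let x = n(KOH), y = n(KCl).
Titrant: 1x = 7.448 × 10^-3;  mass: 56.11x + 74.55y = 0.6347
Solving, x = 7.448 × 10^-3 mol, y = 2.908 × 10^-3 mol
mass of KOH = 7.448 × 10^-3 × 56.11 = 0.4179 g
% KOH = 0.4179 / 0.6347 × 100 = 65.84 %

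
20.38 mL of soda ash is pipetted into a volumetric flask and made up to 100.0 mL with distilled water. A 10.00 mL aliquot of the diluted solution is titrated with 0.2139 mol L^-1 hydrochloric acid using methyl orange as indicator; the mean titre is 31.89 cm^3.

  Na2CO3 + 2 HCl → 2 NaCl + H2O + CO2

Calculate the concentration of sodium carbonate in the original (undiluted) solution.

n(HCl) = 0.03189 × 0.2139 = 6.821 × 10^-3 mol
From the 1:2 ratio, n(Na2CO3) in the aliquot = 1/2 × 6.821 × 10^-3 = 3.411 × 10^-3 mol
[Na2CO3]_dilute = 3.411 × 10^-3 / 0.01000 = 0.3411 mol/L
Dilution factor = 100.0 / 20.38 = 4.907
[Na2CO3]_stock = 0.3411 × 4.907 = 1.674 mol/L

1.674 mol/L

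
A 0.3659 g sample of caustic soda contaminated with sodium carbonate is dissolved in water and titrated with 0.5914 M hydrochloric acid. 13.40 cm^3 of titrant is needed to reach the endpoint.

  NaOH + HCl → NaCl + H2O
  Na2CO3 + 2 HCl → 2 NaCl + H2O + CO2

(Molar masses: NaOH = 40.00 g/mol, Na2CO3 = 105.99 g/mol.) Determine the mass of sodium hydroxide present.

n(HCl) = 0.01340 × 0.5914 = 7.925 × 10^-3 mol
Let x = n(NaOH), y = n(Na2CO3).
Titrant: 1x + 2y = 7.925 × 10^-3;  mass: 40.00x + 105.99y = 0.3659
Solving, x = 4.161 × 10^-3 mol, y = 1.882 × 10^-3 mol
mass of NaOH = 4.161 × 10^-3 × 40.00 = 0.1664 g

0.1664 g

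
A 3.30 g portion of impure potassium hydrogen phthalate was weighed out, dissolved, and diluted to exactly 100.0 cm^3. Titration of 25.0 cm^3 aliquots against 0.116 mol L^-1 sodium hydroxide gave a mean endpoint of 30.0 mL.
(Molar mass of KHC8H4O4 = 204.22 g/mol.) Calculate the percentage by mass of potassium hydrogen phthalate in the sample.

KHC8H4O4 + NaOH → KNaC8H4O4 + H2O
n(NaOH) per titration = 0.0300 × 0.116 = 3.48 × 10^-3 mol
n(KHC8H4O4) in each aliquot = 3.48 × 10^-3 mol (1:1 ratio)
n(KHC8H4O4) in the whole flask = 3.48 × 10^-3 × 100.0/25.0 = 0.0139 mol
mass of KHC8H4O4 = 0.0139 × 204.22 = 2.84 g
% KHC8H4O4 = 2.84 / 3.30 × 100 = 86.1 %

86.1 %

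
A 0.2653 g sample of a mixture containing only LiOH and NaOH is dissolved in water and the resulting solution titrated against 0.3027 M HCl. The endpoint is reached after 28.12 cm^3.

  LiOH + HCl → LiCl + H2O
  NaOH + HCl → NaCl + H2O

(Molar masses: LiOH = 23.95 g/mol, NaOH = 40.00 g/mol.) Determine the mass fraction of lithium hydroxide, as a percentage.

n(HCl) = 0.02812 × 0.3027 = 8.512 × 10^-3 mol
Let x = n(LiOH), y = n(NaOH).
Titrant: 1x + 1y = 8.512 × 10^-3;  mass: 23.95x + 40.00y = 0.2653
Solving, x = 4.684 × 10^-3 mol, y = 3.828 × 10^-3 mol
mass of LiOH = 4.684 × 10^-3 × 23.95 = 0.1122 g
% LiOH = 0.1122 / 0.2653 × 100 = 42.28 %

42.28 %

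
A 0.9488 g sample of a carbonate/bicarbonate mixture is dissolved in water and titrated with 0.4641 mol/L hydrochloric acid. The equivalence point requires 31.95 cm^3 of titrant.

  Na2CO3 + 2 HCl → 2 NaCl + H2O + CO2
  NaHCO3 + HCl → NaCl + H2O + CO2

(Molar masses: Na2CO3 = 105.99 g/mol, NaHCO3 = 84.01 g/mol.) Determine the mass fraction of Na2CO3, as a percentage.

n(HCl) = 0.03195 × 0.4641 = 0.01483 mol
Let x = n(Na2CO3), y = n(NaHCO3).
Titrant: 2x + 1y = 0.01483;  mass: 105.99x + 84.01y = 0.9488
Solving, x = 4.786 × 10^-3 mol, y = 5.255 × 10^-3 mol
mass of Na2CO3 = 4.786 × 10^-3 × 105.99 = 0.5073 g
% Na2CO3 = 0.5073 / 0.9488 × 100 = 53.47 %

53.47 %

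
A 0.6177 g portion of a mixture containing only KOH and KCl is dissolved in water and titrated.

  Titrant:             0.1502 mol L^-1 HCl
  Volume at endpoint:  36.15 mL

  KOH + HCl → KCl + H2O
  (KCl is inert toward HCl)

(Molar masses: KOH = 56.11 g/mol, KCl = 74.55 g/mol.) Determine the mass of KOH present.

0.3047 g

n(HCl) = 0.03615 × 0.1502 = 5.430 × 10^-3 mol
Let x = n(KOH), y = n(KCl).
Titrant: 1x = 5.430 × 10^-3;  mass: 56.11x + 74.55y = 0.6177
Solving, x = 5.430 × 10^-3 mol, y = 4.199 × 10^-3 mol
mass of KOH = 5.430 × 10^-3 × 56.11 = 0.3047 g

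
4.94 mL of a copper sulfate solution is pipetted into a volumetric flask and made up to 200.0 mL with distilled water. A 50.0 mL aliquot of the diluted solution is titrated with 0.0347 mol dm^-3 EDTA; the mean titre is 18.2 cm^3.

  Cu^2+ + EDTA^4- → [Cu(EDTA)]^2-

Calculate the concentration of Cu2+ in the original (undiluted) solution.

0.511 mol/L

n(EDTA) = 0.0182 × 0.0347 = 6.32 × 10^-4 mol
n(Cu2+) in the aliquot = 6.32 × 10^-4 mol (1:1 ratio)
[Cu2+]_dilute = 6.32 × 10^-4 / 0.0500 = 0.0126 mol/L
Dilution factor = 200.0 / 4.94 = 40.49
[Cu2+]_stock = 0.0126 × 40.49 = 0.511 mol/L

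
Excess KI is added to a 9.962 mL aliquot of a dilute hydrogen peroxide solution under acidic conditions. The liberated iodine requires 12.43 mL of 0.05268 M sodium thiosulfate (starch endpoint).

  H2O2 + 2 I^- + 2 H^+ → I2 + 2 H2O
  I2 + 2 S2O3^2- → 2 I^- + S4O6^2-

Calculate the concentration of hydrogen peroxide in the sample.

0.03287 M

n(S2O3^2-) = 0.01243 × 0.05268 = 6.548 × 10^-4 mol
n(I2) = n(S2O3^2-)/2 = 3.274 × 10^-4 mol
n(H2O2) in the aliquot = 3.274 × 10^-4 mol (1:1 ratio)
[H2O2] = 3.274 × 10^-4 / 0.009962 = 0.03287 mol/L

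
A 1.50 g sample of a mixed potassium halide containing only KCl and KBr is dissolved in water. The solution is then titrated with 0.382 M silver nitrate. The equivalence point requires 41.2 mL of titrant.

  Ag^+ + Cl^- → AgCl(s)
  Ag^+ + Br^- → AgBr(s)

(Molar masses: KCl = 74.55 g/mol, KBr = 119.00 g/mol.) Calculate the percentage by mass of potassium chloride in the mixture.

41.7 %

n(AgNO3) = 0.0412 × 0.382 = 0.0157 mol
Let x = n(KCl), y = n(KBr).
Titrant: 1x + 1y = 0.0157;  mass: 74.55x + 119.00y = 1.50
Solving, x = 8.39 × 10^-3 mol, y = 7.35 × 10^-3 mol
mass of KCl = 8.39 × 10^-3 × 74.55 = 0.625 g
% KCl = 0.625 / 1.50 × 100 = 41.7 %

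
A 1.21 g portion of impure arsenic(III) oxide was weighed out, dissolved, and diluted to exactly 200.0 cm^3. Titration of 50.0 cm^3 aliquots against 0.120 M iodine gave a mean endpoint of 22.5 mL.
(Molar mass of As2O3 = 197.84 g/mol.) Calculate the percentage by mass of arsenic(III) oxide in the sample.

As2O3 + 2 I2 + 2 H2O → As2O5 + 4 HI
n(I2) per titration = 0.0225 × 0.120 = 2.70 × 10^-3 mol
From the 1:2 ratio, n(As2O3) in each aliquot = 1/2 × 2.70 × 10^-3 = 1.35 × 10^-3 mol
n(As2O3) in the whole flask = 1.35 × 10^-3 × 200.0/50.0 = 5.40 × 10^-3 mol
mass of As2O3 = 5.40 × 10^-3 × 197.84 = 1.07 g
% As2O3 = 1.07 / 1.21 × 100 = 88.3 %

88.3 %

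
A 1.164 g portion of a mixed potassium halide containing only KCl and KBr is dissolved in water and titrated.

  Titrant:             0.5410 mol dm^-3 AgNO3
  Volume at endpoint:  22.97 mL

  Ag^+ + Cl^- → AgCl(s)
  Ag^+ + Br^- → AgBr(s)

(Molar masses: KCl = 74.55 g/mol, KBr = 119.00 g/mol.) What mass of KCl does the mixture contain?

n(AgNO3) = 0.02297 × 0.5410 = 0.01243 mol
Let x = n(KCl), y = n(KBr).
Titrant: 1x + 1y = 0.01243;  mass: 74.55x + 119.00y = 1.164
Solving, x = 7.082 × 10^-3 mol, y = 5.345 × 10^-3 mol
mass of KCl = 7.082 × 10^-3 × 74.55 = 0.5279 g

0.5279 g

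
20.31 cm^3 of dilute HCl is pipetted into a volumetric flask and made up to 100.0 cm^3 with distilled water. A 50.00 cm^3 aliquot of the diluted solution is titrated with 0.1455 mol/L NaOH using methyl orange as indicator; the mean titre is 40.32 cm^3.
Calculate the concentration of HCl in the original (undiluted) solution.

HCl + NaOH → NaCl + H2O
n(NaOH) = 0.04032 × 0.1455 = 5.867 × 10^-3 mol
n(HCl) in the aliquot = 5.867 × 10^-3 mol (1:1 ratio)
[HCl]_dilute = 5.867 × 10^-3 / 0.05000 = 0.1173 mol/L
Dilution factor = 100.0 / 20.31 = 4.924
[HCl]_stock = 0.1173 × 4.924 = 0.5777 mol/L

0.5777 mol/L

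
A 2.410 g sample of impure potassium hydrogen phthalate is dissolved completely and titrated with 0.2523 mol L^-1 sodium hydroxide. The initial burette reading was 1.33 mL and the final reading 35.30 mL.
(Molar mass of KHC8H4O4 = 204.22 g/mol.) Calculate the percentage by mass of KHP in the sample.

72.63 %

KHC8H4O4 + NaOH → KNaC8H4O4 + H2O
n(NaOH) = 0.03397 L × 0.2523 mol/L = 8.571 × 10^-3 mol
n(KHC8H4O4) = 8.571 × 10^-3 mol (1:1 ratio)
mass of KHC8H4O4 = 8.571 × 10^-3 × 204.22 g/mol = 1.750 g
% KHC8H4O4 = 1.750 / 2.410 × 100 = 72.63 %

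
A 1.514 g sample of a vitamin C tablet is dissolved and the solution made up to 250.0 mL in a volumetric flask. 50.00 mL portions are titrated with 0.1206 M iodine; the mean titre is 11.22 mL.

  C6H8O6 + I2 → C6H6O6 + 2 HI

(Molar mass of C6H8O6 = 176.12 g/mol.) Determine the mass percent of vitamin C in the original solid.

n(I2) per titration = 0.01122 × 0.1206 = 1.353 × 10^-3 mol
n(C6H8O6) in each aliquot = 1.353 × 10^-3 mol (1:1 ratio)
n(C6H8O6) in the whole flask = 1.353 × 10^-3 × 250.0/50.00 = 6.766 × 10^-3 mol
mass of C6H8O6 = 6.766 × 10^-3 × 176.12 = 1.192 g
% C6H8O6 = 1.192 / 1.514 × 100 = 78.70 %

78.70 %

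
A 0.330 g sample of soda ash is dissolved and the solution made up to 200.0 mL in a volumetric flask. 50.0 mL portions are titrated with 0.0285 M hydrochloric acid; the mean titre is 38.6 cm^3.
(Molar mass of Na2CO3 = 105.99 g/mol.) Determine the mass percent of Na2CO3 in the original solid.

70.7 %

Na2CO3 + 2 HCl → 2 NaCl + H2O + CO2
n(HCl) per titration = 0.0386 × 0.0285 = 1.10 × 10^-3 mol
From the 1:2 ratio, n(Na2CO3) in each aliquot = 1/2 × 1.10 × 10^-3 = 5.50 × 10^-4 mol
n(Na2CO3) in the whole flask = 5.50 × 10^-4 × 200.0/50.0 = 2.20 × 10^-3 mol
mass of Na2CO3 = 2.20 × 10^-3 × 105.99 = 0.233 g
% Na2CO3 = 0.233 / 0.330 × 100 = 70.7 %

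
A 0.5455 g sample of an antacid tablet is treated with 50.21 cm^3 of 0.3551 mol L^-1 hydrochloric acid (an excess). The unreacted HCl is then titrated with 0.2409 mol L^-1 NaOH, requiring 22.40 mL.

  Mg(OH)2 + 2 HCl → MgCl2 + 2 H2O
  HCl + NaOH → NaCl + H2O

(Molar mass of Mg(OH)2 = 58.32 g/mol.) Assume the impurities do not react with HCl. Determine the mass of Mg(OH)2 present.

0.3626 g

n(HCl) added = 0.05021 × 0.3551 = 0.01783 mol
n(NaOH) used in back-titration = 0.02240 × 0.2409 = 5.396 × 10^-3 mol
n(HCl) left over = 5.396 × 10^-3 mol (1:1 ratio)
n(HCl) consumed by analyte = 0.01783 − 5.396 × 10^-3 = 0.01243 mol
From the 1:2 ratio, n(Mg(OH)2) = 1/2 × 0.01243 = 6.217 × 10^-3 mol
mass of Mg(OH)2 = 6.217 × 10^-3 × 58.32 = 0.3626 g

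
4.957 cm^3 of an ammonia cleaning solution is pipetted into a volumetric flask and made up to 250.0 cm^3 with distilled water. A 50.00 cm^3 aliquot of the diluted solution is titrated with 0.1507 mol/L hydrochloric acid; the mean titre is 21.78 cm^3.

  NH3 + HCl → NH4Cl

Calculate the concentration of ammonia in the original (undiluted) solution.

3.311 mol/L

n(HCl) = 0.02178 × 0.1507 = 3.282 × 10^-3 mol
n(NH3) in the aliquot = 3.282 × 10^-3 mol (1:1 ratio)
[NH3]_dilute = 3.282 × 10^-3 / 0.05000 = 0.06564 mol/L
Dilution factor = 250.0 / 4.957 = 50.43
[NH3]_stock = 0.06564 × 50.43 = 3.311 mol/L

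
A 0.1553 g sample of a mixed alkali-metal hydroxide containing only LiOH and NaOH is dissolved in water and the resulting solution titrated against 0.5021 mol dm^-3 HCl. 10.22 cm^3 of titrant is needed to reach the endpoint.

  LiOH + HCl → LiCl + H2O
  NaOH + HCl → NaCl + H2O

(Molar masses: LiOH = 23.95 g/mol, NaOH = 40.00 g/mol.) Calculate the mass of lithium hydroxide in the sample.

0.07455 g

n(HCl) = 0.01022 × 0.5021 = 5.131 × 10^-3 mol
Let x = n(LiOH), y = n(NaOH).
Titrant: 1x + 1y = 5.131 × 10^-3;  mass: 23.95x + 40.00y = 0.1553
Solving, x = 3.113 × 10^-3 mol, y = 2.019 × 10^-3 mol
mass of LiOH = 3.113 × 10^-3 × 23.95 = 0.07455 g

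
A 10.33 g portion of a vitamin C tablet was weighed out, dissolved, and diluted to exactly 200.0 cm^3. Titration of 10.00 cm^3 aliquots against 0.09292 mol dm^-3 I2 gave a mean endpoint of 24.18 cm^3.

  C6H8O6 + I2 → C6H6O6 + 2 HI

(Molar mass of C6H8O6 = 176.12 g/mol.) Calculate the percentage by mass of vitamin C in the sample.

76.61 %

n(I2) per titration = 0.02418 × 0.09292 = 2.247 × 10^-3 mol
n(C6H8O6) in each aliquot = 2.247 × 10^-3 mol (1:1 ratio)
n(C6H8O6) in the whole flask = 2.247 × 10^-3 × 200.0/10.00 = 0.04494 mol
mass of C6H8O6 = 0.04494 × 176.12 = 7.914 g
% C6H8O6 = 7.914 / 10.33 × 100 = 76.61 %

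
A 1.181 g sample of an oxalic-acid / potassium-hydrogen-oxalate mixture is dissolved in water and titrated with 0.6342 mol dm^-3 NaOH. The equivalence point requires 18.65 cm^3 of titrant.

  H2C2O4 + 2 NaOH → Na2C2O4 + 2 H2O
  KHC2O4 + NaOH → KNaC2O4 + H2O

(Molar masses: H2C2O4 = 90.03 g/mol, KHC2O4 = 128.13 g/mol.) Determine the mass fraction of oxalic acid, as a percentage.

n(NaOH) = 0.01865 × 0.6342 = 0.01183 mol
Let x = n(H2C2O4), y = n(KHC2O4).
Titrant: 2x + 1y = 0.01183;  mass: 90.03x + 128.13y = 1.181
Solving, x = 2.012 × 10^-3 mol, y = 7.803 × 10^-3 mol
mass of H2C2O4 = 2.012 × 10^-3 × 90.03 = 0.1812 g
% H2C2O4 = 0.1812 / 1.181 × 100 = 15.34 %

15.34 %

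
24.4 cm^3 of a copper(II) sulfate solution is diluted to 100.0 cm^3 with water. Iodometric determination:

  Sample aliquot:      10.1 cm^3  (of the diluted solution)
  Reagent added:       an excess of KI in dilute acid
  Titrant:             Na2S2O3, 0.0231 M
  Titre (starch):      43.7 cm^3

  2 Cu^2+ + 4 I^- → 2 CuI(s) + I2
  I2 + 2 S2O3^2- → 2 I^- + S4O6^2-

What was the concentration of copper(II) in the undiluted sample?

n(S2O3^2-) = 0.0437 × 0.0231 = 1.01 × 10^-3 mol
n(I2) = n(S2O3^2-)/2 = 5.05 × 10^-4 mol
From the 2:1 ratio, n(Cu2+) in the aliquot = 2/1 × 5.05 × 10^-4 = 1.01 × 10^-3 mol
[Cu2+]_dilute = 1.01 × 10^-3 / 0.0101 = 0.0999 mol/L
[Cu2+]_original = 0.0999 × 100.0/24.4 = 0.410 mol/L

0.410 M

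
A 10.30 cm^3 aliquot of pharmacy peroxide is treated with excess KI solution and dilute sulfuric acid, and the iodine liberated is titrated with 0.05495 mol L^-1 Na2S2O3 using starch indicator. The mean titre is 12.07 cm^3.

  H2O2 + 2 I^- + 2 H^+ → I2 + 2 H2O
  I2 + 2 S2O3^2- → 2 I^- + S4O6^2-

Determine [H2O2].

0.03220 mol/L

n(S2O3^2-) = 0.01207 × 0.05495 = 6.632 × 10^-4 mol
n(I2) = n(S2O3^2-)/2 = 3.316 × 10^-4 mol
n(H2O2) in the aliquot = 3.316 × 10^-4 mol (1:1 ratio)
[H2O2] = 3.316 × 10^-4 / 0.01030 = 0.03220 mol/L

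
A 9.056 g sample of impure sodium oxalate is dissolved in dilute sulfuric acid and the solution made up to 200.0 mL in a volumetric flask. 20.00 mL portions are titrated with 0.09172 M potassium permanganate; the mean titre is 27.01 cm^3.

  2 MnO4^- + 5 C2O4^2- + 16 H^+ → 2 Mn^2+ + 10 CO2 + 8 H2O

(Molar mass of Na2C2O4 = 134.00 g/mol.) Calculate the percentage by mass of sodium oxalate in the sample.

91.64 %

n(KMnO4) per titration = 0.02701 × 0.09172 = 2.477 × 10^-3 mol
From the 5:2 ratio, n(Na2C2O4) in each aliquot = 5/2 × 2.477 × 10^-3 = 6.193 × 10^-3 mol
n(Na2C2O4) in the whole flask = 6.193 × 10^-3 × 200.0/20.00 = 0.06193 mol
mass of Na2C2O4 = 0.06193 × 134.00 = 8.299 g
% Na2C2O4 = 8.299 / 9.056 × 100 = 91.64 %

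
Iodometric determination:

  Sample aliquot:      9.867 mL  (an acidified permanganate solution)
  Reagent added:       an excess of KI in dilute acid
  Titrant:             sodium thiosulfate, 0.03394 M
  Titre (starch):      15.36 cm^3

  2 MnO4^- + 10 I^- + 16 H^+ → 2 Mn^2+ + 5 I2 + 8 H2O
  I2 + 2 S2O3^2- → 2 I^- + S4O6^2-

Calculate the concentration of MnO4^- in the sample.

0.01057 M

n(S2O3^2-) = 0.01536 × 0.03394 = 5.213 × 10^-4 mol
n(I2) = n(S2O3^2-)/2 = 2.607 × 10^-4 mol
From the 2:5 ratio, n(MnO4^-) in the aliquot = 2/5 × 2.607 × 10^-4 = 1.043 × 10^-4 mol
[MnO4^-] = 1.043 × 10^-4 / 0.009867 = 0.01057 mol/L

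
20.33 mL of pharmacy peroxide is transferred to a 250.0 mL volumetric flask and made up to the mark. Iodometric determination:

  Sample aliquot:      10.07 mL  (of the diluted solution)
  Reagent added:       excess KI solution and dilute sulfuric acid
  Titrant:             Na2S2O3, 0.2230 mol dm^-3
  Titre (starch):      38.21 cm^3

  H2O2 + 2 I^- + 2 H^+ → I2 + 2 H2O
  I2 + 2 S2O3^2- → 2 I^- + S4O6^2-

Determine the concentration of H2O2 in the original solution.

5.203 mol/L

n(S2O3^2-) = 0.03821 × 0.2230 = 8.521 × 10^-3 mol
n(I2) = n(S2O3^2-)/2 = 4.260 × 10^-3 mol
n(H2O2) in the aliquot = 4.260 × 10^-3 mol (1:1 ratio)
[H2O2]_dilute = 4.260 × 10^-3 / 0.01007 = 0.4231 mol/L
[H2O2]_original = 0.4231 × 250.0/20.33 = 5.203 mol/L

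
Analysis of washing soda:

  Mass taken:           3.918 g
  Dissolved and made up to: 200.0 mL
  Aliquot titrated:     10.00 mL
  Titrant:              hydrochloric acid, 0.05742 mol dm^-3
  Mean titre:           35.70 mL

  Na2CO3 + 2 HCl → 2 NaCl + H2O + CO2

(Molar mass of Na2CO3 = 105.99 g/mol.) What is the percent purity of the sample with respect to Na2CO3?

55.45 %

n(HCl) per titration = 0.03570 × 0.05742 = 2.050 × 10^-3 mol
From the 1:2 ratio, n(Na2CO3) in each aliquot = 1/2 × 2.050 × 10^-3 = 1.025 × 10^-3 mol
n(Na2CO3) in the whole flask = 1.025 × 10^-3 × 200.0/10.00 = 0.02050 mol
mass of Na2CO3 = 0.02050 × 105.99 = 2.173 g
% Na2CO3 = 2.173 / 3.918 × 100 = 55.45 %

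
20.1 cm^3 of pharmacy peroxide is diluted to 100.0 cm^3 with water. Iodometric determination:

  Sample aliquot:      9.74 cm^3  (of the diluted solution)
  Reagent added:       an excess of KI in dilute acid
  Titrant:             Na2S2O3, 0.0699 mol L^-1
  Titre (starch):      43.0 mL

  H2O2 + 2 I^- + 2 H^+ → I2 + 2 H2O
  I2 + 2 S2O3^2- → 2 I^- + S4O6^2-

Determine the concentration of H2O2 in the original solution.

n(S2O3^2-) = 0.0430 × 0.0699 = 3.01 × 10^-3 mol
n(I2) = n(S2O3^2-)/2 = 1.50 × 10^-3 mol
n(H2O2) in the aliquot = 1.50 × 10^-3 mol (1:1 ratio)
[H2O2]_dilute = 1.50 × 10^-3 / 0.00974 = 0.154 mol/L
[H2O2]_original = 0.154 × 100.0/20.1 = 0.768 mol/L

0.768 mol/L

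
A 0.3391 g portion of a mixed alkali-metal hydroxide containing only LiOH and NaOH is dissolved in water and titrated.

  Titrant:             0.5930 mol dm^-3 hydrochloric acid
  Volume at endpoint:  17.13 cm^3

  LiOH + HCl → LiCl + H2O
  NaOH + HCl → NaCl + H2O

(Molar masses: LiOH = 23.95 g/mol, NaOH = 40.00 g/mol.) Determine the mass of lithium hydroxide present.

n(HCl) = 0.01713 × 0.5930 = 0.01016 mol
Let x = n(LiOH), y = n(NaOH).
Titrant: 1x + 1y = 0.01016;  mass: 23.95x + 40.00y = 0.3391
Solving, x = 4.188 × 10^-3 mol, y = 5.970 × 10^-3 mol
mass of LiOH = 4.188 × 10^-3 × 23.95 = 0.1003 g

0.1003 g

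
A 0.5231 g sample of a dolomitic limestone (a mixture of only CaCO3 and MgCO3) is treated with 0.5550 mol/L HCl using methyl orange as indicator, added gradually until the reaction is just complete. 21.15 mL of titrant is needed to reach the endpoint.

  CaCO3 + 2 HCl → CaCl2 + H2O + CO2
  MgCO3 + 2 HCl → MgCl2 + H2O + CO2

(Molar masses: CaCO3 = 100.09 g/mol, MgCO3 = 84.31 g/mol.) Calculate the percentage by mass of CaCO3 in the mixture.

34.28 %

n(HCl) = 0.02115 × 0.5550 = 0.01174 mol
Let x = n(CaCO3), y = n(MgCO3).
Titrant: 2x + 2y = 0.01174;  mass: 100.09x + 84.31y = 0.5231
Solving, x = 1.792 × 10^-3 mol, y = 4.077 × 10^-3 mol
mass of CaCO3 = 1.792 × 10^-3 × 100.09 = 0.1793 g
% CaCO3 = 0.1793 / 0.5231 × 100 = 34.28 %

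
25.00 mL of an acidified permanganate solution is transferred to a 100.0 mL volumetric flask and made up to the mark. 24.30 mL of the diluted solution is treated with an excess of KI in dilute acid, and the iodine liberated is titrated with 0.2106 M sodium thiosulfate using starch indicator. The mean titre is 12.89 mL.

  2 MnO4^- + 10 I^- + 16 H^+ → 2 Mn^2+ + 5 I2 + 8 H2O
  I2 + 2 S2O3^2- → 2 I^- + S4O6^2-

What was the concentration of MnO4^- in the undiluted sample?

n(S2O3^2-) = 0.01289 × 0.2106 = 2.715 × 10^-3 mol
n(I2) = n(S2O3^2-)/2 = 1.357 × 10^-3 mol
From the 2:5 ratio, n(MnO4^-) in the aliquot = 2/5 × 1.357 × 10^-3 = 5.429 × 10^-4 mol
[MnO4^-]_dilute = 5.429 × 10^-4 / 0.02430 = 0.02234 mol/L
[MnO4^-]_original = 0.02234 × 100.0/25.00 = 0.08937 mol/L

0.08937 M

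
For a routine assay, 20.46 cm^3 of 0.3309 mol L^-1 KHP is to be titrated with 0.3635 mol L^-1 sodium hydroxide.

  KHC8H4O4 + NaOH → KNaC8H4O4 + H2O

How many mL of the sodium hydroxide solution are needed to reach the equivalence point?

n(KHC8H4O4) = 0.02046 L × 0.3309 mol/L = 6.770 × 10^-3 mol
n(NaOH) = 6.770 × 10^-3 mol (1:1 stoichiometry)
V(NaOH) = 6.770 × 10^-3 mol / 0.3635 mol/L = 0.01863 L = 18.63 mL

18.63 mL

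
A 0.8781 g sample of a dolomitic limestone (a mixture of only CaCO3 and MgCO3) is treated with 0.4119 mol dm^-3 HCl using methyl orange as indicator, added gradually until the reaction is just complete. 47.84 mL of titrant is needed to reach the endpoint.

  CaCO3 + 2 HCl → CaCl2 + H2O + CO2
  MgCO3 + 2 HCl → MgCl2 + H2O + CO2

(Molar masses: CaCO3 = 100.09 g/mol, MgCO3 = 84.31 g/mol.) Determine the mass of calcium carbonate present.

0.3008 g

n(HCl) = 0.04784 × 0.4119 = 0.01971 mol
Let x = n(CaCO3), y = n(MgCO3).
Titrant: 2x + 2y = 0.01971;  mass: 100.09x + 84.31y = 0.8781
Solving, x = 3.005 × 10^-3 mol, y = 6.847 × 10^-3 mol
mass of CaCO3 = 3.005 × 10^-3 × 100.09 = 0.3008 g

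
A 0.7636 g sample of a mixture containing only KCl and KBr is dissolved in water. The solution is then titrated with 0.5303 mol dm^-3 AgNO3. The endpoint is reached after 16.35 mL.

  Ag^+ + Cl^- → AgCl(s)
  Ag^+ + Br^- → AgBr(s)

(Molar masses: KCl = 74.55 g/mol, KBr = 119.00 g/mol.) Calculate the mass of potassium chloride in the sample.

0.4498 g

n(AgNO3) = 0.01635 × 0.5303 = 8.670 × 10^-3 mol
Let x = n(KCl), y = n(KBr).
Titrant: 1x + 1y = 8.670 × 10^-3;  mass: 74.55x + 119.00y = 0.7636
Solving, x = 6.033 × 10^-3 mol, y = 2.637 × 10^-3 mol
mass of KCl = 6.033 × 10^-3 × 74.55 = 0.4498 g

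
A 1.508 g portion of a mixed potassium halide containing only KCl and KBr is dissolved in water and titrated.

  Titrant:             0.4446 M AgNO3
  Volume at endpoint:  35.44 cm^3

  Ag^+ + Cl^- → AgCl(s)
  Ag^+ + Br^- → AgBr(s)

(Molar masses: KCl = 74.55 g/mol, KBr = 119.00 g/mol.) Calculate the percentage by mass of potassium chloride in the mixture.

40.82 %

n(AgNO3) = 0.03544 × 0.4446 = 0.01576 mol
Let x = n(KCl), y = n(KBr).
Titrant: 1x + 1y = 0.01576;  mass: 74.55x + 119.00y = 1.508
Solving, x = 8.257 × 10^-3 mol, y = 7.499 × 10^-3 mol
mass of KCl = 8.257 × 10^-3 × 74.55 = 0.6156 g
% KCl = 0.6156 / 1.508 × 100 = 40.82 %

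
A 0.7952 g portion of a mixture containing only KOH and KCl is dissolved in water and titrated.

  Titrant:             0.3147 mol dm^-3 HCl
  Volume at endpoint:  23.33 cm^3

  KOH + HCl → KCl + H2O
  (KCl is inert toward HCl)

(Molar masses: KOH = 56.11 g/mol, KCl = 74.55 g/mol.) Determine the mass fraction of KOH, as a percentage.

51.81 %

n(HCl) = 0.02333 × 0.3147 = 7.342 × 10^-3 mol
Let x = n(KOH), y = n(KCl).
Titrant: 1x = 7.342 × 10^-3;  mass: 56.11x + 74.55y = 0.7952
Solving, x = 7.342 × 10^-3 mol, y = 5.141 × 10^-3 mol
mass of KOH = 7.342 × 10^-3 × 56.11 = 0.4120 g
% KOH = 0.4120 / 0.7952 × 100 = 51.81 %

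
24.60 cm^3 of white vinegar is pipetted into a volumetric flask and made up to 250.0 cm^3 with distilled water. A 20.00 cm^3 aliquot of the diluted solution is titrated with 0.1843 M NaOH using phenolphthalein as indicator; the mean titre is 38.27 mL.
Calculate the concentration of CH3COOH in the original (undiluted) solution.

CH3COOH + NaOH → CH3COONa + H2O
n(NaOH) = 0.03827 × 0.1843 = 7.053 × 10^-3 mol
n(CH3COOH) in the aliquot = 7.053 × 10^-3 mol (1:1 ratio)
[CH3COOH]_dilute = 7.053 × 10^-3 / 0.02000 = 0.3527 mol/L
Dilution factor = 250.0 / 24.60 = 10.16
[CH3COOH]_stock = 0.3527 × 10.16 = 3.584 mol/L

3.584 M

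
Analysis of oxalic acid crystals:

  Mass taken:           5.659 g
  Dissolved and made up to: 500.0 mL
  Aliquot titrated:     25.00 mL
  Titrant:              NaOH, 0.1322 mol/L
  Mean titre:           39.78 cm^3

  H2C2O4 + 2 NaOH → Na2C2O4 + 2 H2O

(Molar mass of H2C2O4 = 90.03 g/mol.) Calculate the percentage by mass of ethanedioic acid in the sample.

n(NaOH) per titration = 0.03978 × 0.1322 = 5.259 × 10^-3 mol
From the 1:2 ratio, n(H2C2O4) in each aliquot = 1/2 × 5.259 × 10^-3 = 2.629 × 10^-3 mol
n(H2C2O4) in the whole flask = 2.629 × 10^-3 × 500.0/25.00 = 0.05259 mol
mass of H2C2O4 = 0.05259 × 90.03 = 4.735 g
% H2C2O4 = 4.735 / 5.659 × 100 = 83.66 %

83.66 %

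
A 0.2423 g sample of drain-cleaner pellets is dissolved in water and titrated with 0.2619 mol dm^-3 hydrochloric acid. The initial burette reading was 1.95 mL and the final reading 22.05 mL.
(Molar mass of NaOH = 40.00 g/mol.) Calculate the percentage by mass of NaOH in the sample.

86.90 %

NaOH + HCl → NaCl + H2O
n(HCl) = 0.02010 L × 0.2619 mol/L = 5.264 × 10^-3 mol
n(NaOH) = 5.264 × 10^-3 mol (1:1 ratio)
mass of NaOH = 5.264 × 10^-3 × 40.00 g/mol = 0.2106 g
% NaOH = 0.2106 / 0.2423 × 100 = 86.90 %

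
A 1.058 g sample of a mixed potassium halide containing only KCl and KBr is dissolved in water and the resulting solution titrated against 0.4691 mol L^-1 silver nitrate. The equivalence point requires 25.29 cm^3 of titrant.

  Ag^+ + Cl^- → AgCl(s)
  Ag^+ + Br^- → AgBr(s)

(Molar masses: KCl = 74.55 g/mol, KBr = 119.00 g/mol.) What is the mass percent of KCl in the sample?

n(AgNO3) = 0.02529 × 0.4691 = 0.01186 mol
Let x = n(KCl), y = n(KBr).
Titrant: 1x + 1y = 0.01186;  mass: 74.55x + 119.00y = 1.058
Solving, x = 7.959 × 10^-3 mol, y = 3.905 × 10^-3 mol
mass of KCl = 7.959 × 10^-3 × 74.55 = 0.5933 g
% KCl = 0.5933 / 1.058 × 100 = 56.08 %

56.08 %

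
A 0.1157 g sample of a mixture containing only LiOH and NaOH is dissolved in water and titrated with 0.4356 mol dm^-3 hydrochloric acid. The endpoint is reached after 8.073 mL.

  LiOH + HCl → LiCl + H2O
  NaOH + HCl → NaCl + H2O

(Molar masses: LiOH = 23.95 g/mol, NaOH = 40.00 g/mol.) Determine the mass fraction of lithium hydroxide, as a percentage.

n(HCl) = 0.008073 × 0.4356 = 3.517 × 10^-3 mol
Let x = n(LiOH), y = n(NaOH).
Titrant: 1x + 1y = 3.517 × 10^-3;  mass: 23.95x + 40.00y = 0.1157
Solving, x = 1.555 × 10^-3 mol, y = 1.961 × 10^-3 mol
mass of LiOH = 1.555 × 10^-3 × 23.95 = 0.03725 g
% LiOH = 0.03725 / 0.1157 × 100 = 32.20 %

32.20 %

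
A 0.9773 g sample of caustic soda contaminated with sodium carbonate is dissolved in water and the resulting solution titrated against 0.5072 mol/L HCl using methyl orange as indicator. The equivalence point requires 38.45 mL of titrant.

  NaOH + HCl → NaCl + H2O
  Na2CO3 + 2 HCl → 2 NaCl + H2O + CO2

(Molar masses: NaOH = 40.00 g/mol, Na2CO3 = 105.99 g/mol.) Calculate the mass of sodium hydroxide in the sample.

0.1730 g

n(HCl) = 0.03845 × 0.5072 = 0.01950 mol
Let x = n(NaOH), y = n(Na2CO3).
Titrant: 1x + 2y = 0.01950;  mass: 40.00x + 105.99y = 0.9773
Solving, x = 4.325 × 10^-3 mol, y = 7.589 × 10^-3 mol
mass of NaOH = 4.325 × 10^-3 × 40.00 = 0.1730 g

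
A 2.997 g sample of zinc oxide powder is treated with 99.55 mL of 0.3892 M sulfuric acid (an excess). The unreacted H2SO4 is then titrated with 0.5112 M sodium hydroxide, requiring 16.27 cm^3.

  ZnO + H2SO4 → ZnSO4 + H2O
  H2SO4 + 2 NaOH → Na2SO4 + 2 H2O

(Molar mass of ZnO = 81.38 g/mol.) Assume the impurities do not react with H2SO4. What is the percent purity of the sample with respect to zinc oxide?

93.91 %

n(H2SO4) added = 0.09955 × 0.3892 = 0.03874 mol
n(NaOH) used in back-titration = 0.01627 × 0.5112 = 8.317 × 10^-3 mol
From the 1:2 ratio, n(H2SO4) left over = 1/2 × 8.317 × 10^-3 = 4.159 × 10^-3 mol
n(H2SO4) consumed by analyte = 0.03874 − 4.159 × 10^-3 = 0.03459 mol
n(ZnO) = 0.03459 mol (1:1 ratio)
mass of ZnO = 0.03459 × 81.38 = 2.815 g
% ZnO = 2.815 / 2.997 × 100 = 93.91 %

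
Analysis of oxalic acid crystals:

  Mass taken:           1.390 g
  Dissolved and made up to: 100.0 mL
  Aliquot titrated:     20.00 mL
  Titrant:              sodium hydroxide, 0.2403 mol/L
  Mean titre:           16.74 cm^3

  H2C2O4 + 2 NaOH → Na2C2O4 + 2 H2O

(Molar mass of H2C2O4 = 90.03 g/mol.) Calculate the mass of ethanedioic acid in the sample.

0.9054 g

n(NaOH) per titration = 0.01674 × 0.2403 = 4.023 × 10^-3 mol
From the 1:2 ratio, n(H2C2O4) in each aliquot = 1/2 × 4.023 × 10^-3 = 2.011 × 10^-3 mol
n(H2C2O4) in the whole flask = 2.011 × 10^-3 × 100.0/20.00 = 0.01006 mol
mass of H2C2O4 = 0.01006 × 90.03 = 0.9054 g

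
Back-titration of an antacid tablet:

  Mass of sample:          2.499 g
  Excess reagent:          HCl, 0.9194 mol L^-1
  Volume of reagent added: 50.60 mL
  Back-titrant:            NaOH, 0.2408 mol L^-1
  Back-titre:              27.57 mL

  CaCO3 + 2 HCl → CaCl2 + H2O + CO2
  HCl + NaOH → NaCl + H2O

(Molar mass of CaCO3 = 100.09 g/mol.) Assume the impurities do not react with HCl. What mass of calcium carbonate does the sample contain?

1.996 g

n(HCl) added = 0.05060 × 0.9194 = 0.04652 mol
n(NaOH) used in back-titration = 0.02757 × 0.2408 = 6.639 × 10^-3 mol
n(HCl) left over = 6.639 × 10^-3 mol (1:1 ratio)
n(HCl) consumed by analyte = 0.04652 − 6.639 × 10^-3 = 0.03988 mol
From the 1:2 ratio, n(CaCO3) = 1/2 × 0.03988 = 0.01994 mol
mass of CaCO3 = 0.01994 × 100.09 = 1.996 g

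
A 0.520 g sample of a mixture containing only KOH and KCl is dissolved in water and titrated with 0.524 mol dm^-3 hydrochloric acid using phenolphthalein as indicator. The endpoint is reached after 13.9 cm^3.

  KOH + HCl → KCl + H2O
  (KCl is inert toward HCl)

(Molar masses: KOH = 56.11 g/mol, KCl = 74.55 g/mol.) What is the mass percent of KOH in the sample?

n(HCl) = 0.0139 × 0.524 = 7.28 × 10^-3 mol
Let x = n(KOH), y = n(KCl).
Titrant: 1x = 7.28 × 10^-3;  mass: 56.11x + 74.55y = 0.520
Solving, x = 7.28 × 10^-3 mol, y = 1.49 × 10^-3 mol
mass of KOH = 7.28 × 10^-3 × 56.11 = 0.409 g
% KOH = 0.409 / 0.520 × 100 = 78.6 %

78.6 %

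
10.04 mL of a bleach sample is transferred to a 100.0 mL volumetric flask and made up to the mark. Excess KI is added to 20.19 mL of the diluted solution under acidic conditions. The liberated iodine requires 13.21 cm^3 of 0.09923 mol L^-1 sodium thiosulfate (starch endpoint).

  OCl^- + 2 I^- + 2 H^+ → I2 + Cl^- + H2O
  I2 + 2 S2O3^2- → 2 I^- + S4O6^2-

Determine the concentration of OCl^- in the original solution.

0.3233 mol/L

n(S2O3^2-) = 0.01321 × 0.09923 = 1.311 × 10^-3 mol
n(I2) = n(S2O3^2-)/2 = 6.554 × 10^-4 mol
n(OCl^-) in the aliquot = 6.554 × 10^-4 mol (1:1 ratio)
[OCl^-]_dilute = 6.554 × 10^-4 / 0.02019 = 0.03246 mol/L
[OCl^-]_original = 0.03246 × 100.0/10.04 = 0.3233 mol/L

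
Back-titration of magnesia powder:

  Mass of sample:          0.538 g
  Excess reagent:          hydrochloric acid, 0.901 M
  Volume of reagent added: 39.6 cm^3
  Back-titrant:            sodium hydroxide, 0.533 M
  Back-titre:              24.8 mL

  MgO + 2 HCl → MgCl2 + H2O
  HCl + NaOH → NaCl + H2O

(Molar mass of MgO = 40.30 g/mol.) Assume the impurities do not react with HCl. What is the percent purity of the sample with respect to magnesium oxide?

84.1 %

n(HCl) added = 0.0396 × 0.901 = 0.0357 mol
n(NaOH) used in back-titration = 0.0248 × 0.533 = 0.0132 mol
n(HCl) left over = 0.0132 mol (1:1 ratio)
n(HCl) consumed by analyte = 0.0357 − 0.0132 = 0.0225 mol
From the 1:2 ratio, n(MgO) = 1/2 × 0.0225 = 0.0112 mol
mass of MgO = 0.0112 × 40.30 = 0.453 g
% MgO = 0.453 / 0.538 × 100 = 84.1 %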